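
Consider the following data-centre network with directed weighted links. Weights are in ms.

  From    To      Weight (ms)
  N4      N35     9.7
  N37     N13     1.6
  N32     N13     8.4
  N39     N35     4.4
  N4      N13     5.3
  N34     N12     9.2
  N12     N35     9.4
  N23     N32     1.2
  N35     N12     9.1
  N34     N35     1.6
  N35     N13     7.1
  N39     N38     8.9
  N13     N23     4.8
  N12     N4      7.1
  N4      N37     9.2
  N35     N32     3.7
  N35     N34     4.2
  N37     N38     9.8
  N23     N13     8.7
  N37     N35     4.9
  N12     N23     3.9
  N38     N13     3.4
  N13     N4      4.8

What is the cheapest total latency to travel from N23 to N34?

27.4 ms

Settle nodes by increasing distance from N23:
N23: 0
N32: 1.2  (via N23)
N13: 8.7  (via N23)
N4: 13.5  (via N13)
N37: 22.7  (via N4)
N35: 23.2  (via N4)
N34: 27.4  (via N35)
Shortest route: N23 → N13 → N4 → N35 → N34 = 27.4 ms.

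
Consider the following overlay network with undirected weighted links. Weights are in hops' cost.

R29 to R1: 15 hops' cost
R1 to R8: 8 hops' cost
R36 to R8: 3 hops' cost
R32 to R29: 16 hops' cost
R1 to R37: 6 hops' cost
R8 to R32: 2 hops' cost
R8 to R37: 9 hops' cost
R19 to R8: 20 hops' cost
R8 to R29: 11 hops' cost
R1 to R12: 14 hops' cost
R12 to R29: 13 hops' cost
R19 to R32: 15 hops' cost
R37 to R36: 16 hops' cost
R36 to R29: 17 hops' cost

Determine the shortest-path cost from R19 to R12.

39 hops' cost

Candidate routes:
R19 → R32 → R8 → R29 → R12: 15+2+11+13 = 41
R19 → R8 → R1 → R12: 20+8+14 = 42
R19 → R32 → R8 → R1 → R12: 15+2+8+14 = 39
The minimum is 39 hops' cost via R19 → R32 → R8 → R1 → R12.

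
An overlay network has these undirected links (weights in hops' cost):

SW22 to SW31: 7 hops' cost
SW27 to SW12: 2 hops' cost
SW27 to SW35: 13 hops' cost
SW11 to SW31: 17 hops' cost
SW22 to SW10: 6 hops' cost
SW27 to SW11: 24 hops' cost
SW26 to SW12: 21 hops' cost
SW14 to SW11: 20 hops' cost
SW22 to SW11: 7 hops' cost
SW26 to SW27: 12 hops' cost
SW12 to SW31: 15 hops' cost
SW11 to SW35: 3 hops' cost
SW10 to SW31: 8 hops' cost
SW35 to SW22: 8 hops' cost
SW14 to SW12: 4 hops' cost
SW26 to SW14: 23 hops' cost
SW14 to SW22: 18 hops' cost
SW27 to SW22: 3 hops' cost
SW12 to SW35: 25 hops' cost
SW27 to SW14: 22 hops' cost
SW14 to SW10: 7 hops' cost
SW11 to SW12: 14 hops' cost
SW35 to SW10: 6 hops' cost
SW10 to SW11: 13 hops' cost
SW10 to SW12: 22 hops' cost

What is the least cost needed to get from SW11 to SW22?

Shortest distances from SW11:
SW11: 0
SW35: 3  (via SW11)
SW22: 7  (via SW11)
Shortest route: SW11 → SW22 = 7 hops' cost.

7 hops' cost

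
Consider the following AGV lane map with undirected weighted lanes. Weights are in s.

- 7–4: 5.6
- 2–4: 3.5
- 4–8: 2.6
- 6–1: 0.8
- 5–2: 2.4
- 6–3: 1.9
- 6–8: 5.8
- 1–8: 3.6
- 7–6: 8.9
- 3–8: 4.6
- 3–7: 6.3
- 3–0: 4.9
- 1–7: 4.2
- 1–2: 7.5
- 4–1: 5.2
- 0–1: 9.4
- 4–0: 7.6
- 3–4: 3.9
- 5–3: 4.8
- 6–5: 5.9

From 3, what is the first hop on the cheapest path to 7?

Enumerating some paths:
3 - 7: 6.3 = 6.3
3 - 6 - 7: 1.9+8.9 = 10.8
3 - 6 - 1 - 7: 1.9+0.8+4.2 = 6.9
3 - 4 - 7: 3.9+5.6 = 9.5
The minimum is 6.3 s via 3 - 7.
So from 3 the first move is to 7.

7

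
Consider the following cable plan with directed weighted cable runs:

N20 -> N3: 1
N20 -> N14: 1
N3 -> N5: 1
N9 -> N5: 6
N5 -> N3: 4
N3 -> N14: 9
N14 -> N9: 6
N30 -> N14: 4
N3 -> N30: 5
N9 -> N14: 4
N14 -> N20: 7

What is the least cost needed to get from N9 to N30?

Shortest distances from N9:
N9: 0
N14: 4  (via N9)
N5: 6  (via N9)
N3: 10  (via N5)
N20: 11  (via N14)
N30: 15  (via N3)
Shortest route: N9–N5–N3–N30 = 15.

15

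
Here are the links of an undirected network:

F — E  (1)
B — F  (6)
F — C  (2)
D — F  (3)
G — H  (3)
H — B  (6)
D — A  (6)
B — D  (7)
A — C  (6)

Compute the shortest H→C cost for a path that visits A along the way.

Shortest H→A: H → B → D → A = 19
Shortest A→C: A → C = 6
Total via A: 19 + 6 = 25.

25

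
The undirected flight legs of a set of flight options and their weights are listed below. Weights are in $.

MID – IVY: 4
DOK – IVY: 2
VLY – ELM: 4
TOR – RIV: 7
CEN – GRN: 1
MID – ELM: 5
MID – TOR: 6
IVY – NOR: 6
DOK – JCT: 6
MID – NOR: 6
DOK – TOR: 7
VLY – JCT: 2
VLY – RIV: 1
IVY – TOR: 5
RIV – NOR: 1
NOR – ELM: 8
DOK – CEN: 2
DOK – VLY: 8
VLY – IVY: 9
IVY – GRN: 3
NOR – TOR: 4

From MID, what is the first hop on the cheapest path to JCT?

Candidate routes:
MID–ELM–VLY–JCT: 5+4+2 = 11
MID–NOR–RIV–VLY–JCT: 6+1+1+2 = 10
Cheapest is MID–NOR–RIV–VLY–JCT at $10.
So from MID the first move is to NOR.

NOR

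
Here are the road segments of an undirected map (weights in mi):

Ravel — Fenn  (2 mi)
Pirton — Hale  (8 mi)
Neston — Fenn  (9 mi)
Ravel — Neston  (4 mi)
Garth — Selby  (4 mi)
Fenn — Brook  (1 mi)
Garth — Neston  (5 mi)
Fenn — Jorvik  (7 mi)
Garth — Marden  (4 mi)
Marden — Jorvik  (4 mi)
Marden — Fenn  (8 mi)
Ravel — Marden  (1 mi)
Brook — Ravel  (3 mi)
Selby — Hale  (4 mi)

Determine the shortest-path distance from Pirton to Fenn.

23 mi

Running Dijkstra from Pirton:
Pirton: 0
Hale: 8  (via Pirton)
Selby: 12  (via Hale)
Garth: 16  (via Selby)
Marden: 20  (via Garth)
Neston: 21  (via Garth)
Ravel: 21  (via Marden)
Fenn: 23  (via Ravel)
Shortest route: Pirton → Hale → Selby → Garth → Marden → Ravel → Fenn = 23 mi.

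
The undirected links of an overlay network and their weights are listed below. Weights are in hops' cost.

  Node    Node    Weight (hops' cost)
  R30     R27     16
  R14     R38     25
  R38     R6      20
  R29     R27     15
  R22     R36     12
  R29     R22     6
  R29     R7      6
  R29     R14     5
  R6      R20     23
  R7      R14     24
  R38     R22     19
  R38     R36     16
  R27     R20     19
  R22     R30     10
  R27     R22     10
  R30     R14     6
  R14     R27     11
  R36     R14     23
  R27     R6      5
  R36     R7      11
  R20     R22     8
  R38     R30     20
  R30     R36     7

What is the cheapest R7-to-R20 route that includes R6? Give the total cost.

49 hops' cost

Best R7 to R6: R7 → R29 → R27 → R6 costing 26
Best R6 to R20: R6 → R20 costing 23
Total via R6: 26 + 23 = 49 hops' cost.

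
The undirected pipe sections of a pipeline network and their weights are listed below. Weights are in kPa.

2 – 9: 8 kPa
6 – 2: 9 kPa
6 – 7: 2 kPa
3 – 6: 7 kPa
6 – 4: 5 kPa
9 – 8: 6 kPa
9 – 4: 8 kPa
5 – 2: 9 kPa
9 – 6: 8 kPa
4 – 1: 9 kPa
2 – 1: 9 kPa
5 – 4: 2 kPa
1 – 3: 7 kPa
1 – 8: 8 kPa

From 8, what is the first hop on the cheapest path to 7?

Compare a few routes:
8–1–3–6–7: 8+7+7+2 = 24
8–1–4–6–7: 8+9+5+2 = 24
8–9–6–7: 6+8+2 = 16
8–9–4–6–7: 6+8+5+2 = 21
Cheapest is 8–9–6–7 at 16 kPa.
So from 8 the first move is to 9.

9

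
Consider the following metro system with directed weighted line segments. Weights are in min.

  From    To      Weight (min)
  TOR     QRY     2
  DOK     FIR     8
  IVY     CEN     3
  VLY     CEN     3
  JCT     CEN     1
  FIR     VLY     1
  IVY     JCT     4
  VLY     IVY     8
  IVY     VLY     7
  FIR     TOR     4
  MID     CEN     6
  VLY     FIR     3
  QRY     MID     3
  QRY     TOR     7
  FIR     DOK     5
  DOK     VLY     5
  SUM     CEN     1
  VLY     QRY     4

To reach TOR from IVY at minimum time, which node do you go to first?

Compare a few routes:
IVY - VLY - QRY - TOR: 7+4+7 = 18
IVY - VLY - FIR - TOR: 7+3+4 = 14
The minimum is 14 min via IVY - VLY - FIR - TOR.
So from IVY the first move is to VLY.

VLY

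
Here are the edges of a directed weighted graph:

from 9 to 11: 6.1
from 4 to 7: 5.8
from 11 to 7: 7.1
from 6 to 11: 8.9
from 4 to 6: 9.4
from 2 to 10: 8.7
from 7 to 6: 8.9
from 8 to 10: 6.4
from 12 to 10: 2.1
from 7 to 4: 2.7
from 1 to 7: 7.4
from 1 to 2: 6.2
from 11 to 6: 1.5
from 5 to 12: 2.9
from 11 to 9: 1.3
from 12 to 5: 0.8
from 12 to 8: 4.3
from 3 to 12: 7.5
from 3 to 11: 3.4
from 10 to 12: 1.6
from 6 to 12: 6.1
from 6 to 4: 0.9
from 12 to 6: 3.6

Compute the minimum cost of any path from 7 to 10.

17.1

Candidate routes:
7–6–12–8–10: 8.9+6.1+4.3+6.4 = 25.7
7–4–6–12–10: 2.7+9.4+6.1+2.1 = 20.3
7–6–12–10: 8.9+6.1+2.1 = 17.1
Cheapest is 7–6–12–10 at 17.1.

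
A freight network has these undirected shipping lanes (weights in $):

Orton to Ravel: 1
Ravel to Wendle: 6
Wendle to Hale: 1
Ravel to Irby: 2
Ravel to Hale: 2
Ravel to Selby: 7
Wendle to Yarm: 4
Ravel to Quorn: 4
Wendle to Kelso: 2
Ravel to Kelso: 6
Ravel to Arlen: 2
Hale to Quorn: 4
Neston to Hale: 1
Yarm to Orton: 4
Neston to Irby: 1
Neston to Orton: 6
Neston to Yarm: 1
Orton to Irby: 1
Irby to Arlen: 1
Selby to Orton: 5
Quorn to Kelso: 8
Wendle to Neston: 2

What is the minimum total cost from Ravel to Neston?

Enumerating some paths:
Ravel → Irby → Neston: 2+1 = 3
Ravel → Arlen → Irby → Neston: 2+1+1 = 4
Ravel → Orton → Yarm → Neston: 1+4+1 = 6
Ravel → Hale → Wendle → Neston: 2+1+2 = 5
The minimum is $3 via Ravel → Irby → Neston.

$3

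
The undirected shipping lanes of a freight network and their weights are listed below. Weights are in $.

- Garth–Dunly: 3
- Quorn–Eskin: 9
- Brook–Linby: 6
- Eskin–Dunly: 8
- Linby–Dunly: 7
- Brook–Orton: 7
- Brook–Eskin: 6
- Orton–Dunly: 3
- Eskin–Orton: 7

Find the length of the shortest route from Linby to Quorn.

Running Dijkstra from Linby:
Linby: 0
Brook: 6  (via Linby)
Dunly: 7  (via Linby)
Garth: 10  (via Dunly)
Orton: 10  (via Dunly)
Eskin: 12  (via Brook)
Quorn: 21  (via Eskin)
Shortest route: Linby–Brook–Eskin–Quorn = $21.

$21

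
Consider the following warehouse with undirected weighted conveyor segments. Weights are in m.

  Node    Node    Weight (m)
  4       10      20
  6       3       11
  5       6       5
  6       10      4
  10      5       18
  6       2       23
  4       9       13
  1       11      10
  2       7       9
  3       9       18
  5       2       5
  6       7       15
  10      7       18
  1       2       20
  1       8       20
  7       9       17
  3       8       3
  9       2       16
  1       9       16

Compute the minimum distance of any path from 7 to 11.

Settle nodes by increasing distance from 7:
7: 0
2: 9  (via 7)
5: 14  (via 2)
6: 15  (via 7)
9: 17  (via 7)
10: 18  (via 7)
3: 26  (via 6)
1: 29  (via 2)
8: 29  (via 3)
4: 30  (via 9)
11: 39  (via 1)
Shortest route: 7 → 2 → 1 → 11 = 39 m.

39 m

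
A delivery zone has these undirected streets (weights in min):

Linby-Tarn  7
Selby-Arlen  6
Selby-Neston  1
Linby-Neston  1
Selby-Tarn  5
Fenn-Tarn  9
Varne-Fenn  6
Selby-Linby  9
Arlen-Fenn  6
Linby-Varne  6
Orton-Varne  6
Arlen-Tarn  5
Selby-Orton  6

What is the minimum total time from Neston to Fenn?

Settle nodes by increasing distance from Neston:
Neston: 0
Linby: 1  (via Neston)
Selby: 1  (via Neston)
Tarn: 6  (via Selby)
Varne: 7  (via Linby)
Arlen: 7  (via Selby)
Orton: 7  (via Selby)
Fenn: 13  (via Varne)
Shortest route: Neston–Linby–Varne–Fenn = 13 min.

13 min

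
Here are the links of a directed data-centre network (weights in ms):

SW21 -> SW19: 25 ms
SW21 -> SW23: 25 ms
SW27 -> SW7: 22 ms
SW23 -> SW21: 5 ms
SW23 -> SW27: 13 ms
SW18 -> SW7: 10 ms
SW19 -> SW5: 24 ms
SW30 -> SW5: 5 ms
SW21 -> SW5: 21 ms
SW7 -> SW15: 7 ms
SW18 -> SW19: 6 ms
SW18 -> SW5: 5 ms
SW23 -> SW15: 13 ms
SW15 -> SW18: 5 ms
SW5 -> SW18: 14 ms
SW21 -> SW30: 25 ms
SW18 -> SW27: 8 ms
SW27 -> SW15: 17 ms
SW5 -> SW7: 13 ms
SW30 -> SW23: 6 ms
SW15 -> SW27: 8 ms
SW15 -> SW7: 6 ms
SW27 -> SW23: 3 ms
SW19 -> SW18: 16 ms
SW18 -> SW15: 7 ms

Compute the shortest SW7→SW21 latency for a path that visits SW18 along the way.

28 ms

Shortest SW7→SW18: SW7–SW15–SW18 = 12
Shortest SW18→SW21: SW18–SW27–SW23–SW21 = 16
Total via SW18: 12 + 16 = 28 ms.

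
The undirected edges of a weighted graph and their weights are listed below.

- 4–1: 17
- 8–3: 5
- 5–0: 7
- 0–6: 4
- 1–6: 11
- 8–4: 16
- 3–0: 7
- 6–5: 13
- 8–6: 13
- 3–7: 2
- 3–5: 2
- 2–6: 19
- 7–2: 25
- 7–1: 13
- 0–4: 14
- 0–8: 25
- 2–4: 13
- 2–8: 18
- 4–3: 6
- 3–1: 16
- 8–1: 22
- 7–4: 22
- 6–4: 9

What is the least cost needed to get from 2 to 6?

Compare a few routes:
2 - 6: 19 = 19
2 - 4 - 6: 13+9 = 22
Cheapest is 2 - 6 at 19.

19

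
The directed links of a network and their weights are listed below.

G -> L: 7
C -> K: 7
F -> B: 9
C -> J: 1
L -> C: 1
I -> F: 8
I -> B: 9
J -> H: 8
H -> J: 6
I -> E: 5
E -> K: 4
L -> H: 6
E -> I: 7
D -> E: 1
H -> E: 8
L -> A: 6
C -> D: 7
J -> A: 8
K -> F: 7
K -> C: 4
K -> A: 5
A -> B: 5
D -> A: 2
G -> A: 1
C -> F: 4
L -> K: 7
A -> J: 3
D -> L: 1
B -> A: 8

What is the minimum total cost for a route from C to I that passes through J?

24

Best C to J: C–J costing 1
Shortest J→I: J–H–E–I = 23
Total via J: 1 + 23 = 24.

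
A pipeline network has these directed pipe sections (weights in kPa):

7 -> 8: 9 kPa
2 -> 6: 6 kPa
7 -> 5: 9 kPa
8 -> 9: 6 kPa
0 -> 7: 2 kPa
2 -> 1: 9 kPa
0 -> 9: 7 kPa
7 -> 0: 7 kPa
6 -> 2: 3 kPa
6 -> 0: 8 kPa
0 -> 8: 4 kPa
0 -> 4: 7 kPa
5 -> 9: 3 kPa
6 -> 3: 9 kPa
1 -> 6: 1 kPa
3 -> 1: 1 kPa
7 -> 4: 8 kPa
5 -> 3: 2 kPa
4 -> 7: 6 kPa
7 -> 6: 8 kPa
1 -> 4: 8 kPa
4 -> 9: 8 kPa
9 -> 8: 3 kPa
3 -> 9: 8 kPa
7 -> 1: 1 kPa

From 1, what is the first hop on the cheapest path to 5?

6

Enumerating some paths:
1 → 4 → 7 → 5: 8+6+9 = 23
1 → 6 → 0 → 7 → 5: 1+8+2+9 = 20
Cheapest is 1 → 6 → 0 → 7 → 5 at 20 kPa.
So from 1 the first move is to 6.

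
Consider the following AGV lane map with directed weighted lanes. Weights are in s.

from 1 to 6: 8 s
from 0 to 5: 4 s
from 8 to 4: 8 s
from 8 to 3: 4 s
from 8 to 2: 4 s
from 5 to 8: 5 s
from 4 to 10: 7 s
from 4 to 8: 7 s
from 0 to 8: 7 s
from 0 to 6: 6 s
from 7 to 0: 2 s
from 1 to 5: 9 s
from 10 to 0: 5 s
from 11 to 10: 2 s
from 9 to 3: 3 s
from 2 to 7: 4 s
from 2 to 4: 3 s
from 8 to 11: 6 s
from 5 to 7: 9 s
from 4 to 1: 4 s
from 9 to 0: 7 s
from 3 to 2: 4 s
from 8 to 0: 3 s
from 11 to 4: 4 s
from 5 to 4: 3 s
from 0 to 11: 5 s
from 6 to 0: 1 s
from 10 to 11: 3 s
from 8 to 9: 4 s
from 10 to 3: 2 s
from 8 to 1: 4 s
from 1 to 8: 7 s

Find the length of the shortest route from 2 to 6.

12 s

Enumerating some paths:
2 - 7 - 0 - 6: 4+2+6 = 12
2 - 4 - 1 - 6: 3+4+8 = 15
2 - 4 - 10 - 0 - 6: 3+7+5+6 = 21
2 - 4 - 8 - 0 - 6: 3+7+3+6 = 19
The minimum is 12 s via 2 - 7 - 0 - 6.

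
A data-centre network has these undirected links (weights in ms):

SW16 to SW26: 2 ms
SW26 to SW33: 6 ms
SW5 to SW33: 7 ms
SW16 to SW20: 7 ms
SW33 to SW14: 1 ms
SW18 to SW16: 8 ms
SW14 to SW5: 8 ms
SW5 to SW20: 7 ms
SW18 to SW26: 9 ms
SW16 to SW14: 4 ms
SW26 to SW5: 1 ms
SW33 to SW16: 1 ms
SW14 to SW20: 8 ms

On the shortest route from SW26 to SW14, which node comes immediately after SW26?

Enumerating some paths:
SW26–SW16–SW33–SW14: 2+1+1 = 4
SW26–SW16–SW14: 2+4 = 6
The minimum is 4 ms via SW26–SW16–SW33–SW14.
So from SW26 the first move is to SW16.

SW16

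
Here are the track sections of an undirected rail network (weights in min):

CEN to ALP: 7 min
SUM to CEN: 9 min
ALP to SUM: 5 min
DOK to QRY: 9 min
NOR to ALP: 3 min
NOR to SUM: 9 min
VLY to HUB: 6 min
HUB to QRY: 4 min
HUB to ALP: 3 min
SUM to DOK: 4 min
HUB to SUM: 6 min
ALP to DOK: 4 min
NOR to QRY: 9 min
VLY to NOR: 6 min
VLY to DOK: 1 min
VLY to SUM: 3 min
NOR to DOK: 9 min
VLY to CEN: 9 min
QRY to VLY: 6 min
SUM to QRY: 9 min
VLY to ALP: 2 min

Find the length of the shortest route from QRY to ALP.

Running Dijkstra from QRY:
QRY: 0
HUB: 4  (via QRY)
VLY: 6  (via QRY)
DOK: 7  (via VLY)
ALP: 7  (via HUB)
Shortest route: QRY → HUB → ALP = 7 min.

7 min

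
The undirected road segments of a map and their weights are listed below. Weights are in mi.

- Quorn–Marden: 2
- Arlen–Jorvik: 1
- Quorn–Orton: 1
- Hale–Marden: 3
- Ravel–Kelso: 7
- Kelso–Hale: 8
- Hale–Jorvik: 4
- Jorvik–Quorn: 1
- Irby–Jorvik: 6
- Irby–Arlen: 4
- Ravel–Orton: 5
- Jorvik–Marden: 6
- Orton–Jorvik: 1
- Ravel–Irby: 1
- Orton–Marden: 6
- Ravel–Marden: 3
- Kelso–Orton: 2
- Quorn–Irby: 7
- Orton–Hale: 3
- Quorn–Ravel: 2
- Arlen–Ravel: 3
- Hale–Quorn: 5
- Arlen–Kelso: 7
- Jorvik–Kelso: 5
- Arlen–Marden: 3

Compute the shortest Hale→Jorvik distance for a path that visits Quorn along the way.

Best Hale to Quorn: Hale → Orton → Quorn costing 4
Best Quorn to Jorvik: Quorn → Jorvik costing 1
Total via Quorn: 4 + 1 = 5 mi.

5 mi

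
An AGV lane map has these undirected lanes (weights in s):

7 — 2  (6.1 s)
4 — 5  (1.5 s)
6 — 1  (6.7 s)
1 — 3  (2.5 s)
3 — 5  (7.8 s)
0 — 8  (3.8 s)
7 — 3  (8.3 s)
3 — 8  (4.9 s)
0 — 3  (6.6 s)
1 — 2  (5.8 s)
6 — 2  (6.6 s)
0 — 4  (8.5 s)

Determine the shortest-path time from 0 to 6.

Enumerating some paths:
0 - 8 - 3 - 1 - 6: 3.8+4.9+2.5+6.7 = 17.9
0 - 3 - 1 - 6: 6.6+2.5+6.7 = 15.8
The minimum is 15.8 s via 0 - 3 - 1 - 6.

15.8 s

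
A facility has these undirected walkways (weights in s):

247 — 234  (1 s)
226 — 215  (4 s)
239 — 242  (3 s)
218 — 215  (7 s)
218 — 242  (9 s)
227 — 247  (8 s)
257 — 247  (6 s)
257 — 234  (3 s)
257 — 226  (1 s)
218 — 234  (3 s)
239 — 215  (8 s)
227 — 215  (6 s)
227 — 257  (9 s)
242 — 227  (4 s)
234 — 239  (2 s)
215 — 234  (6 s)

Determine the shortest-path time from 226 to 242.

9 s

Candidate routes:
226 → 257 → 247 → 234 → 239 → 242: 1+6+1+2+3 = 13
226 → 257 → 234 → 239 → 242: 1+3+2+3 = 9
226 → 215 → 227 → 242: 4+6+4 = 14
Cheapest is 226 → 257 → 234 → 239 → 242 at 9 s.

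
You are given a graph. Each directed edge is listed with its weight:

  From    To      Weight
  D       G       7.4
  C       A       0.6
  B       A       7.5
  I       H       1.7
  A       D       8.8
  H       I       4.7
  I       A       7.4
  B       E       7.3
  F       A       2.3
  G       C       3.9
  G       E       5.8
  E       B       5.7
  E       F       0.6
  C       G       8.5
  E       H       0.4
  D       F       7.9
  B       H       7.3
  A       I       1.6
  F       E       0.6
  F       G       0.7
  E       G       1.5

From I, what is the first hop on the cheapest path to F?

A

Compare a few routes:
I → A → D → F: 7.4+8.8+7.9 = 24.1
I → A → D → G → E → F: 7.4+8.8+7.4+5.8+0.6 = 30
The minimum is 24.1 via I → A → D → F.
So from I the first move is to A.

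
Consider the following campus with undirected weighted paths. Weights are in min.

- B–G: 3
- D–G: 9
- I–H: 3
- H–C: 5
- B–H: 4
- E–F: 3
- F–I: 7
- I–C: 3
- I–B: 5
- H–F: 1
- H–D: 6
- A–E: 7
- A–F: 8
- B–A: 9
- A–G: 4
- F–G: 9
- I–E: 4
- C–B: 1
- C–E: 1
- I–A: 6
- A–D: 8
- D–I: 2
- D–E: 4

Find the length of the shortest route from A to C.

Candidate routes:
A–I–C: 6+3 = 9
A–G–B–C: 4+3+1 = 8
The minimum is 8 min via A–G–B–C.

8 min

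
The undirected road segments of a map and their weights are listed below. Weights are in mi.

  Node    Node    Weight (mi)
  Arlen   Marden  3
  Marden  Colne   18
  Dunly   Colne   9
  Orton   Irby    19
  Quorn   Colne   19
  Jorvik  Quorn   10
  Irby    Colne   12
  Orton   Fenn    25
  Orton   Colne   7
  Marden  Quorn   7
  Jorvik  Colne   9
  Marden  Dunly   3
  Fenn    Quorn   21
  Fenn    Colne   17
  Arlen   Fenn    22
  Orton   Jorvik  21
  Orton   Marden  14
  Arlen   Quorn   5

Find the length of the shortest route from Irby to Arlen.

27 mi

Enumerating some paths:
Irby–Orton–Marden–Arlen: 19+14+3 = 36
Irby–Colne–Dunly–Marden–Arlen: 12+9+3+3 = 27
Irby–Colne–Marden–Arlen: 12+18+3 = 33
The minimum is 27 mi via Irby–Colne–Dunly–Marden–Arlen.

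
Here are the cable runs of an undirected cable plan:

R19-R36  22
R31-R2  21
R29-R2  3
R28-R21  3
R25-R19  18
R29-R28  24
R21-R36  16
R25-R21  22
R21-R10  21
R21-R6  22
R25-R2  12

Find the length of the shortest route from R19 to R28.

Running Dijkstra from R19:
R19: 0
R25: 18  (via R19)
R36: 22  (via R19)
R2: 30  (via R25)
R29: 33  (via R2)
R21: 38  (via R36)
R28: 41  (via R21)
Shortest route: R19 → R36 → R21 → R28 = 41.

41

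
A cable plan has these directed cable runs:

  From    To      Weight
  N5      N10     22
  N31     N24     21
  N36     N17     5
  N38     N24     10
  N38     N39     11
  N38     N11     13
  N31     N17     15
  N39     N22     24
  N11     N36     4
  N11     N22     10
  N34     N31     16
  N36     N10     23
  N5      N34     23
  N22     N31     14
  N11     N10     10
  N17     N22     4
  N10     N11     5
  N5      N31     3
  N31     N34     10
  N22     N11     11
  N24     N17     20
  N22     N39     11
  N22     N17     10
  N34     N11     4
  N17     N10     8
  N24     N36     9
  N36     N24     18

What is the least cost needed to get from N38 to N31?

Shortest distances from N38:
N38: 0
N24: 10  (via N38)
N39: 11  (via N38)
N11: 13  (via N38)
N36: 17  (via N11)
N17: 22  (via N36)
N10: 23  (via N11)
N22: 23  (via N11)
N31: 37  (via N22)
Shortest route: N38–N11–N22–N31 = 37.

37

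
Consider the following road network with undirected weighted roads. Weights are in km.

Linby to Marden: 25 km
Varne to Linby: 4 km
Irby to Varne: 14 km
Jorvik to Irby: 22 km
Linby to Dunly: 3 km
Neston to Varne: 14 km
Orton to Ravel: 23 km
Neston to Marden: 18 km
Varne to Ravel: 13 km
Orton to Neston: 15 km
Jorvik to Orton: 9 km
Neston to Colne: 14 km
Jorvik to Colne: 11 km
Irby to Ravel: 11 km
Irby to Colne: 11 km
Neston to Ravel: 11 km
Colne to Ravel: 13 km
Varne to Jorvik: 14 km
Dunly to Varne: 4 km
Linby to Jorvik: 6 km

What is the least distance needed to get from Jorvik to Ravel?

23 km

Shortest distances from Jorvik:
Jorvik: 0
Linby: 6  (via Jorvik)
Dunly: 9  (via Linby)
Orton: 9  (via Jorvik)
Varne: 10  (via Linby)
Colne: 11  (via Jorvik)
Irby: 22  (via Jorvik)
Ravel: 23  (via Varne)
Shortest route: Jorvik–Linby–Varne–Ravel = 23 km.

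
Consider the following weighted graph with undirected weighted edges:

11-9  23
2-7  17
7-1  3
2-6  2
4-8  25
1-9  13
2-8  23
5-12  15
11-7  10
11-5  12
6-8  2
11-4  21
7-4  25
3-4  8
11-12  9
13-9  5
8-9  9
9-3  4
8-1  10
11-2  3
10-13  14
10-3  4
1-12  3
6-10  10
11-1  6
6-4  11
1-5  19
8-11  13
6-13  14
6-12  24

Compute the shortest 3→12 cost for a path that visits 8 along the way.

Best 3 to 8: 3 → 9 → 8 costing 13
Shortest 8→12: 8 → 1 → 12 = 13
Total via 8: 13 + 13 = 26.

26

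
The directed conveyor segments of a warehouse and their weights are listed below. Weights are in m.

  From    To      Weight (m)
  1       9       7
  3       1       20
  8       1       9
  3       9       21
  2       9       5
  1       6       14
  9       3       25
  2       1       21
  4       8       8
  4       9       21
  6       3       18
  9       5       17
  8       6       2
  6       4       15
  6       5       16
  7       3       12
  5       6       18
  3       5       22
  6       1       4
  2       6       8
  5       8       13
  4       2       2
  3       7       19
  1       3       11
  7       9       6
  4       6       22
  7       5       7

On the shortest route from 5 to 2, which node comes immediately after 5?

Candidate routes:
5 → 8 → 6 → 4 → 2: 13+2+15+2 = 32
5 → 6 → 4 → 2: 18+15+2 = 35
The minimum is 32 m via 5 → 8 → 6 → 4 → 2.
So from 5 the first move is to 8.

8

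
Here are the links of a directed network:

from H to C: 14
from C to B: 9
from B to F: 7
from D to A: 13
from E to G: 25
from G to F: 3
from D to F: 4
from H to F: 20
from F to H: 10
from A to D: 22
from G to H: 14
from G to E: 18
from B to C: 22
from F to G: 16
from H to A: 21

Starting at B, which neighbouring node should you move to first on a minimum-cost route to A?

Compare a few routes:
B - F - H - A: 7+10+21 = 38
B - F - G - H - A: 7+16+14+21 = 58
Cheapest is B - F - H - A at 38.
So from B the first move is to F.

F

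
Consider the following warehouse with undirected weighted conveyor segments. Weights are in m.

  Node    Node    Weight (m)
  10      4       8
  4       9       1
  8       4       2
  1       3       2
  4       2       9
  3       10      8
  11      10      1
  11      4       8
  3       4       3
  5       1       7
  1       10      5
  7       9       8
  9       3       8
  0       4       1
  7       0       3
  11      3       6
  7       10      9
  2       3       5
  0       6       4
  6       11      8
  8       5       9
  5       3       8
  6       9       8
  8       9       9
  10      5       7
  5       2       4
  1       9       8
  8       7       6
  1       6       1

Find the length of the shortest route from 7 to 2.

12 m

Running Dijkstra from 7:
7: 0
0: 3  (via 7)
4: 4  (via 0)
9: 5  (via 4)
8: 6  (via 7)
3: 7  (via 4)
6: 7  (via 0)
1: 8  (via 6)
10: 9  (via 7)
11: 10  (via 10)
2: 12  (via 3)
Shortest route: 7 → 0 → 4 → 3 → 2 = 12 m.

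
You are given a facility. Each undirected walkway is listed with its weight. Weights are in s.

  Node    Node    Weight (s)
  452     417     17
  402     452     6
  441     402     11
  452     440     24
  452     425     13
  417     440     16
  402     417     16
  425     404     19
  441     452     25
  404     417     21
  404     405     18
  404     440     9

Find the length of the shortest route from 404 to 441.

Enumerating some paths:
404 - 417 - 402 - 441: 21+16+11 = 48
404 - 425 - 452 - 402 - 441: 19+13+6+11 = 49
The minimum is 48 s via 404 - 417 - 402 - 441.

48 s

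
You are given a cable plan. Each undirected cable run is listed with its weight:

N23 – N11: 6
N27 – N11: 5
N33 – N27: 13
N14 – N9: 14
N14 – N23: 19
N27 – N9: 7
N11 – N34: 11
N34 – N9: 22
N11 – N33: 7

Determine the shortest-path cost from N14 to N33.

32

Running Dijkstra from N14:
N14: 0
N9: 14  (via N14)
N23: 19  (via N14)
N27: 21  (via N9)
N11: 25  (via N23)
N33: 32  (via N11)
Shortest route: N14–N23–N11–N33 = 32.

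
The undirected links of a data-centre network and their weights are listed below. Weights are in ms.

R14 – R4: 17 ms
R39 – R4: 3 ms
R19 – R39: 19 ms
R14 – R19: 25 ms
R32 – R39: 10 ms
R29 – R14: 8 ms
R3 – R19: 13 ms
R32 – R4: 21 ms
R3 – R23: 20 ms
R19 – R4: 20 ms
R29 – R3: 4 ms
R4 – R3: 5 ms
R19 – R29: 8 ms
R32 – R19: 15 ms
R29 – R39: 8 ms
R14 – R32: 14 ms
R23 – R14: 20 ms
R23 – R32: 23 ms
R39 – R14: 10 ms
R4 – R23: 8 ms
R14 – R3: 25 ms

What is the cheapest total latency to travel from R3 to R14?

Shortest distances from R3:
R3: 0
R29: 4  (via R3)
R4: 5  (via R3)
R39: 8  (via R4)
R14: 12  (via R29)
Shortest route: R3 → R29 → R14 = 12 ms.

12 ms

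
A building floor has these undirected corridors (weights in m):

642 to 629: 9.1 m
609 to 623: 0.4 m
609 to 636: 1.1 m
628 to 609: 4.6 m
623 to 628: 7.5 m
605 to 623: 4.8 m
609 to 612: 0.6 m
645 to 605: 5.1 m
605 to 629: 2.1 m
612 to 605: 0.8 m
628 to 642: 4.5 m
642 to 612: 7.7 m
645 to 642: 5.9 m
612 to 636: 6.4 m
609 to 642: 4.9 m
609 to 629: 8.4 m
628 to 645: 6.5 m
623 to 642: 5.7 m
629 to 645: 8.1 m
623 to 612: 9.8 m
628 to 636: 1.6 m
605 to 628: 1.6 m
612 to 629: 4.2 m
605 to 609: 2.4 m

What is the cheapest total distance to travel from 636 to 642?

6 m

Enumerating some paths:
636–628–642: 1.6+4.5 = 6.1
636–609–642: 1.1+4.9 = 6
Cheapest is 636–609–642 at 6 m.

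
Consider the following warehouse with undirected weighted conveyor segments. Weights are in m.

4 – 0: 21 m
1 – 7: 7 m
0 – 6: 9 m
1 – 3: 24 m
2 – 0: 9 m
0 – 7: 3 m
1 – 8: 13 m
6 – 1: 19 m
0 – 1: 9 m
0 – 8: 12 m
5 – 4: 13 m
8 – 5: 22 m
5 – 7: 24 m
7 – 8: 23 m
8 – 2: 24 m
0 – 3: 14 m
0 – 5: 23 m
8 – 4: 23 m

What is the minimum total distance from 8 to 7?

Candidate routes:
8 - 7: 23 = 23
8 - 0 - 7: 12+3 = 15
8 - 1 - 7: 13+7 = 20
Cheapest is 8 - 0 - 7 at 15 m.

15 m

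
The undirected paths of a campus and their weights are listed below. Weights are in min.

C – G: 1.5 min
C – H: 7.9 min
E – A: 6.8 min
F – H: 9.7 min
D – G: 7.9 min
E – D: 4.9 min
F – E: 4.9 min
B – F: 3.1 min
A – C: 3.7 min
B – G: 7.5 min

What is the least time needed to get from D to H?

Candidate routes:
D–E–A–C–H: 4.9+6.8+3.7+7.9 = 23.3
D–E–F–H: 4.9+4.9+9.7 = 19.5
D–G–B–F–H: 7.9+7.5+3.1+9.7 = 28.2
D–G–C–H: 7.9+1.5+7.9 = 17.3
Cheapest is D–G–C–H at 17.3 min.

17.3 min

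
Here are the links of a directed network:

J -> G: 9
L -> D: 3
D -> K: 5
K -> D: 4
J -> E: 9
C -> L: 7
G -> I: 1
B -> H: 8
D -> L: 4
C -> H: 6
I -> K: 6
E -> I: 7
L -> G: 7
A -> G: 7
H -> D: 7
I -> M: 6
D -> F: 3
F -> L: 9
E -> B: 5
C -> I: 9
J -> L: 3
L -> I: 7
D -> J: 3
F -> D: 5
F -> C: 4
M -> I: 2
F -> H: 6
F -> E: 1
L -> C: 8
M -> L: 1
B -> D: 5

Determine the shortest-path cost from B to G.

16

Running Dijkstra from B:
B: 0
D: 5  (via B)
F: 8  (via D)
H: 8  (via B)
J: 8  (via D)
E: 9  (via F)
L: 9  (via D)
K: 10  (via D)
C: 12  (via F)
G: 16  (via L)
Shortest route: B–D–L–G = 16.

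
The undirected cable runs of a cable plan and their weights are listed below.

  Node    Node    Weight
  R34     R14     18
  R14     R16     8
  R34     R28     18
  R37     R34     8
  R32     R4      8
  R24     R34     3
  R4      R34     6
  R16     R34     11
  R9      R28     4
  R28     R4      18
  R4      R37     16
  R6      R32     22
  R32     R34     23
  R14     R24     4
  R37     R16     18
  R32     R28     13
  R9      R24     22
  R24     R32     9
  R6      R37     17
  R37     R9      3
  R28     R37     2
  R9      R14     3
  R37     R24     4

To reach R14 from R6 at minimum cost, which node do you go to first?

R37

Compare a few routes:
R6 - R37 - R34 - R24 - R14: 17+8+3+4 = 32
R6 - R37 - R28 - R9 - R14: 17+2+4+3 = 26
R6 - R37 - R9 - R14: 17+3+3 = 23
R6 - R37 - R24 - R14: 17+4+4 = 25
Cheapest is R6 - R37 - R9 - R14 at 23.
So from R6 the first move is to R37.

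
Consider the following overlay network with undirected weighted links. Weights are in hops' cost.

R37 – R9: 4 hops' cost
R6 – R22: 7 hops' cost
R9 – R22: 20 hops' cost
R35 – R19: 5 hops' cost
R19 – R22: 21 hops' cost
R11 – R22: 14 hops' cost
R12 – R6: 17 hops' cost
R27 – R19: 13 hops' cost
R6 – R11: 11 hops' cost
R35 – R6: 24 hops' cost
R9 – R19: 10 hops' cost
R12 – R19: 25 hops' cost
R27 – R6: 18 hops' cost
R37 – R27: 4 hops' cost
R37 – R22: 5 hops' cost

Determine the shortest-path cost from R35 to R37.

19 hops' cost

Candidate routes:
R35–R19–R27–R37: 5+13+4 = 22
R35–R19–R22–R37: 5+21+5 = 31
R35–R19–R9–R37: 5+10+4 = 19
Cheapest is R35–R19–R9–R37 at 19 hops' cost.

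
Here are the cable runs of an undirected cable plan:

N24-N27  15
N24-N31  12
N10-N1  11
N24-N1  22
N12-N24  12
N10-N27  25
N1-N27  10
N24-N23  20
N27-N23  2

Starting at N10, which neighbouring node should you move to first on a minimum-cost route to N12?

Candidate routes:
N10 - N1 - N24 - N12: 11+22+12 = 45
N10 - N1 - N27 - N24 - N12: 11+10+15+12 = 48
The minimum is 45 via N10 - N1 - N24 - N12.
So from N10 the first move is to N1.

N1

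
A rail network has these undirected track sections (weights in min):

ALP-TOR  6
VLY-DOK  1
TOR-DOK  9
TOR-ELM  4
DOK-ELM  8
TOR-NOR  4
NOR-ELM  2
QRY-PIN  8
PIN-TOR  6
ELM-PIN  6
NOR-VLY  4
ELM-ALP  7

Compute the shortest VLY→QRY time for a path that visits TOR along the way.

22 min

Shortest VLY→TOR: VLY–NOR–TOR = 8
Shortest TOR→QRY: TOR–PIN–QRY = 14
Total via TOR: 8 + 14 = 22 min.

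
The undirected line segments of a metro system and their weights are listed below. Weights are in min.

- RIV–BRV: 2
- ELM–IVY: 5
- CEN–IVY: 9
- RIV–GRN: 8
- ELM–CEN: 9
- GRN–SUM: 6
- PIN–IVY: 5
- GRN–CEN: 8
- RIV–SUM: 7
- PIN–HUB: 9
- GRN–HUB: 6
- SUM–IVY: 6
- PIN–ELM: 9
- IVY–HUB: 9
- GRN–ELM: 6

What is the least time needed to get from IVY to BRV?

Settle nodes by increasing distance from IVY:
IVY: 0
ELM: 5  (via IVY)
PIN: 5  (via IVY)
SUM: 6  (via IVY)
HUB: 9  (via IVY)
CEN: 9  (via IVY)
GRN: 11  (via ELM)
RIV: 13  (via SUM)
BRV: 15  (via RIV)
Shortest route: IVY → SUM → RIV → BRV = 15 min.

15 min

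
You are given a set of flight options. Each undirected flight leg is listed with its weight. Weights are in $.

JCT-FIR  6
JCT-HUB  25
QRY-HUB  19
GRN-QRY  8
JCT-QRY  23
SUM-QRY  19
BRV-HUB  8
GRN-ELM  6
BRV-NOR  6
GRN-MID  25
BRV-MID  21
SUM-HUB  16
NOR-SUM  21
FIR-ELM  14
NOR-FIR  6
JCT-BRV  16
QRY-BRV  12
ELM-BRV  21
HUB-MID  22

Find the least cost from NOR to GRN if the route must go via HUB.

$41

Shortest NOR→HUB: NOR → BRV → HUB = 14
Best HUB to GRN: HUB → QRY → GRN costing 27
Total via HUB: 14 + 27 = $41.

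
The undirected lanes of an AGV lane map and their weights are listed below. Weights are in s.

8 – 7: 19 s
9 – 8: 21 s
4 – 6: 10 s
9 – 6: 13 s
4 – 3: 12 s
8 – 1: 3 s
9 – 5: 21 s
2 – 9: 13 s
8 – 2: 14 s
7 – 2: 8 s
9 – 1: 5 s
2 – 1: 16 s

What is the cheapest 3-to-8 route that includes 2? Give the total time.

62 s

Best 3 to 2: 3 → 4 → 6 → 9 → 2 costing 48
Shortest 2→8: 2 → 8 = 14
Total via 2: 48 + 14 = 62 s.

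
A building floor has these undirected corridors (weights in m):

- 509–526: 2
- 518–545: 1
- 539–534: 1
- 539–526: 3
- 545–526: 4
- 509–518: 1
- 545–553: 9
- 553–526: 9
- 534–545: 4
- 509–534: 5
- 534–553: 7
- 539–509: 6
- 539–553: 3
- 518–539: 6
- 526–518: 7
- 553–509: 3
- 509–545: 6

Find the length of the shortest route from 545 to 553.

5 m

Candidate routes:
545 → 534 → 539 → 553: 4+1+3 = 8
545 → 518 → 509 → 553: 1+1+3 = 5
The minimum is 5 m via 545 → 518 → 509 → 553.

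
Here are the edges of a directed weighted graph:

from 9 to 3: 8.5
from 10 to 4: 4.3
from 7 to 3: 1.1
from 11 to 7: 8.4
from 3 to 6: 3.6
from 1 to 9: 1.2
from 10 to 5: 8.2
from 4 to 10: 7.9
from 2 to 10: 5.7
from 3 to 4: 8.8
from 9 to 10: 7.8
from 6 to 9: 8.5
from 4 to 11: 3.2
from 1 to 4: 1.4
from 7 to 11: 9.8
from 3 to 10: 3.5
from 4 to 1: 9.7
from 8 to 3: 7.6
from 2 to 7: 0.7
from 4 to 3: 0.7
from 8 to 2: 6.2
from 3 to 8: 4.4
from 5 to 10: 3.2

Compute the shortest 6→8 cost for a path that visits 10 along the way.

Best 6 to 10: 6–9–10 costing 16.3
Shortest 10→8: 10–4–3–8 = 9.4
Total via 10: 16.3 + 9.4 = 25.7.

25.7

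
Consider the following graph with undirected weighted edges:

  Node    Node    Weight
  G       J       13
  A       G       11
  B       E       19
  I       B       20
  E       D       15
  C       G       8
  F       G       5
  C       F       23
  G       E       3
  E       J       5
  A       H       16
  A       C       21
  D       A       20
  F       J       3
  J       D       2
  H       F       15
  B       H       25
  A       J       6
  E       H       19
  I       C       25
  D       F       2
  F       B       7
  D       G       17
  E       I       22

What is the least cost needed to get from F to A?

Compare a few routes:
F → G → A: 5+11 = 16
F → J → A: 3+6 = 9
F → D → J → A: 2+2+6 = 10
Cheapest is F → J → A at 9.

9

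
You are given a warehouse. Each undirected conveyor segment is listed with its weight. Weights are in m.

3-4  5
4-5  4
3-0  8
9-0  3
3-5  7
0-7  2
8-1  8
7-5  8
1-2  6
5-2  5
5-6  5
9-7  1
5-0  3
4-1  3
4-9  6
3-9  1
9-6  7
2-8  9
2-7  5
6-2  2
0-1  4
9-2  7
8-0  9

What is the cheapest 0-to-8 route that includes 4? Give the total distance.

18 m

Best 0 to 4: 0–5–4 costing 7
Shortest 4→8: 4–1–8 = 11
Total via 4: 7 + 11 = 18 m.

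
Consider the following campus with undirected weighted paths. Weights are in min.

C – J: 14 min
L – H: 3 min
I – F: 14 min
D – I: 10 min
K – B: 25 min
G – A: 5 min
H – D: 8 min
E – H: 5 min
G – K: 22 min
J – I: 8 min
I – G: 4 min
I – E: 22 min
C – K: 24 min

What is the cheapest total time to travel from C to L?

43 min

Compare a few routes:
C → K → G → I → D → H → L: 24+22+4+10+8+3 = 71
C → J → I → E → H → L: 14+8+22+5+3 = 52
C → J → I → D → H → L: 14+8+10+8+3 = 43
Cheapest is C → J → I → D → H → L at 43 min.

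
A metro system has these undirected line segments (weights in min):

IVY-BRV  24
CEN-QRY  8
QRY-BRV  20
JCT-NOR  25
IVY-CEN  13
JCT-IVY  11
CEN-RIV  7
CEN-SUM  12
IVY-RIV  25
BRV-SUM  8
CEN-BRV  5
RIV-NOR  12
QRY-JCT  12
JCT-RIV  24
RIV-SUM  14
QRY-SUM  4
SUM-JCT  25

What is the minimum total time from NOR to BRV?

Shortest distances from NOR:
NOR: 0
RIV: 12  (via NOR)
CEN: 19  (via RIV)
BRV: 24  (via CEN)
Shortest route: NOR–RIV–CEN–BRV = 24 min.

24 min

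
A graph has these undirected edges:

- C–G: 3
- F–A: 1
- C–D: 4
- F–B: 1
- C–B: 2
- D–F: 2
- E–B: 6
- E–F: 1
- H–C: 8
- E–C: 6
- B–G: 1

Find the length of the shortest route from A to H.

Enumerating some paths:
A - F - B - C - H: 1+1+2+8 = 12
A - F - B - G - C - H: 1+1+1+3+8 = 14
A - F - D - C - H: 1+2+4+8 = 15
Cheapest is A - F - B - C - H at 12.

12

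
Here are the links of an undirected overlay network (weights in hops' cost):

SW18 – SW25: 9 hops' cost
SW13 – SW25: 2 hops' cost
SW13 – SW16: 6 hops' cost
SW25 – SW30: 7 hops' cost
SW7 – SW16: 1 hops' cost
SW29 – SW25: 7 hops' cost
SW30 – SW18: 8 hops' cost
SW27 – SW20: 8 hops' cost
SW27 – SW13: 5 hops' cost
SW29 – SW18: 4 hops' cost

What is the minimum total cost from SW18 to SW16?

Running Dijkstra from SW18:
SW18: 0
SW29: 4  (via SW18)
SW30: 8  (via SW18)
SW25: 9  (via SW18)
SW13: 11  (via SW25)
SW27: 16  (via SW13)
SW16: 17  (via SW13)
Shortest route: SW18–SW25–SW13–SW16 = 17 hops' cost.

17 hops' cost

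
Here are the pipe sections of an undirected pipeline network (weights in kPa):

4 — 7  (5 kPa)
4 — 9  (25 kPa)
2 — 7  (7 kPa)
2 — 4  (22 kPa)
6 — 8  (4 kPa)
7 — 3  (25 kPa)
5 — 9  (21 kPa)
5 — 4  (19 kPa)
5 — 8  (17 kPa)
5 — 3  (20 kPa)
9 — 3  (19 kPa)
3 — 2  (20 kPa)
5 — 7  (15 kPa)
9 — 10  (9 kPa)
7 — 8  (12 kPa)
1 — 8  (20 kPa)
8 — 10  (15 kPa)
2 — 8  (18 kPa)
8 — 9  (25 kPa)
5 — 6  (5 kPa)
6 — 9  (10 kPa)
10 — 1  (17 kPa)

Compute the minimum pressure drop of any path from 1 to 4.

37 kPa

Compare a few routes:
1 → 8 → 7 → 4: 20+12+5 = 37
1 → 8 → 6 → 5 → 4: 20+4+5+19 = 48
Cheapest is 1 → 8 → 7 → 4 at 37 kPa.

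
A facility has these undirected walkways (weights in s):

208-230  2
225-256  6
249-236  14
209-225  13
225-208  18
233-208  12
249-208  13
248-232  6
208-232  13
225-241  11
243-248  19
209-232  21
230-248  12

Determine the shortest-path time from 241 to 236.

Enumerating some paths:
241–225–208–249–236: 11+18+13+14 = 56
241–225–209–232–248–230–208–249–236: 11+13+21+6+12+2+13+14 = 92
241–225–209–232–208–249–236: 11+13+21+13+13+14 = 85
The minimum is 56 s via 241–225–208–249–236.

56 s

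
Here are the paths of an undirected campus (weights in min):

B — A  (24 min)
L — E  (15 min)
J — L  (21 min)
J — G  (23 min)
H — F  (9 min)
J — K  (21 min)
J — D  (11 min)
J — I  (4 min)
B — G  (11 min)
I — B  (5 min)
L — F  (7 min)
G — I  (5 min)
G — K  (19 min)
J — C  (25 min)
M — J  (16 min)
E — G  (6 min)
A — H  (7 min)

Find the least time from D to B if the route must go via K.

Best D to K: D → J → K costing 32
Best K to B: K → G → I → B costing 29
Total via K: 32 + 29 = 61 min.

61 min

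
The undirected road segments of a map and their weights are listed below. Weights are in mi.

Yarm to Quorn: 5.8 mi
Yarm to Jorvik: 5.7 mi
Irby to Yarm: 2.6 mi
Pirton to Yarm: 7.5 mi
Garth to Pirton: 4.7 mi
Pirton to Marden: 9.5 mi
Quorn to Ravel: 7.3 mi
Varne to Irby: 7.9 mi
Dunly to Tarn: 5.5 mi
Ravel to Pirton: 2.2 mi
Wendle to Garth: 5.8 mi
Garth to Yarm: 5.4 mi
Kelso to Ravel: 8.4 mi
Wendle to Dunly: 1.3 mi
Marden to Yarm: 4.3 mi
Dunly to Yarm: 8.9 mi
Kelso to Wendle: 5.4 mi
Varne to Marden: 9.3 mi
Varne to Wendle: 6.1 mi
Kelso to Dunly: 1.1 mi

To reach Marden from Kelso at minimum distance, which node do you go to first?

Dunly

Candidate routes:
Kelso - Dunly - Wendle - Varne - Marden: 1.1+1.3+6.1+9.3 = 17.8
Kelso - Dunly - Yarm - Marden: 1.1+8.9+4.3 = 14.3
The minimum is 14.3 mi via Kelso - Dunly - Yarm - Marden.
So from Kelso the first move is to Dunly.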